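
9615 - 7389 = 2226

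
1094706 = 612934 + 481772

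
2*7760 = 15520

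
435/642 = 145/214 = 0.68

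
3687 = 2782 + 905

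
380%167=46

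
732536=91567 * 8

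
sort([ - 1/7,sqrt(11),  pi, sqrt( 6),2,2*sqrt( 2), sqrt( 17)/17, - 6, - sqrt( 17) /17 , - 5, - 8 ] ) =[ - 8, - 6, - 5 ,-sqrt( 17)/17 , - 1/7, sqrt(17 ) /17,2, sqrt( 6 ),2  *sqrt( 2),pi,sqrt(11 ) ]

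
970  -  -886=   1856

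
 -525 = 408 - 933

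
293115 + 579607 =872722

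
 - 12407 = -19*653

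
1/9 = 1/9 = 0.11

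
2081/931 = 2081/931= 2.24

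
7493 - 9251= - 1758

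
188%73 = 42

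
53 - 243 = - 190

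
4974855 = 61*81555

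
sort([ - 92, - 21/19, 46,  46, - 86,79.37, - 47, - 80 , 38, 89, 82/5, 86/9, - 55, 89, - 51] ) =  [ - 92,-86, -80, - 55, - 51, - 47, - 21/19, 86/9, 82/5,38, 46, 46,  79.37, 89, 89 ] 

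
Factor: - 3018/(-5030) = 3/5 = 3^1*5^( - 1)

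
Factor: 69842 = 2^1*47^1*743^1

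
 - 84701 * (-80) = 6776080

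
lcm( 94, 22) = 1034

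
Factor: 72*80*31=178560 = 2^7*3^2*5^1 * 31^1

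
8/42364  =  2/10591 = 0.00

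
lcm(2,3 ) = 6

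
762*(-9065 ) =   -  6907530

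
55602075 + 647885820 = 703487895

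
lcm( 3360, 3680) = 77280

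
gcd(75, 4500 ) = 75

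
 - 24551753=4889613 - 29441366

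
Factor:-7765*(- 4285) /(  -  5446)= - 2^( - 1)*5^2*7^(-1 ) * 389^( - 1) * 857^1*1553^1 = - 33273025/5446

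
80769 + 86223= 166992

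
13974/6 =2329 = 2329.00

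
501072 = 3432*146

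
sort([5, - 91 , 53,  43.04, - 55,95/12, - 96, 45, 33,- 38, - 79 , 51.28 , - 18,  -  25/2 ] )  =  [ - 96, - 91, - 79, - 55, - 38, - 18,-25/2 , 5, 95/12,33,43.04,45,51.28,53]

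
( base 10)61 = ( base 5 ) 221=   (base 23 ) 2f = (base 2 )111101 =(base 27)27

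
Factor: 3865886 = 2^1*23^1*31^1*2711^1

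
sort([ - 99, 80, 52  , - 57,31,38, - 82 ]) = [ - 99, - 82, - 57, 31, 38,52,80]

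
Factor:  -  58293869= - 811^1*71879^1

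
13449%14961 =13449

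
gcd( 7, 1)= 1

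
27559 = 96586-69027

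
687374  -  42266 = 645108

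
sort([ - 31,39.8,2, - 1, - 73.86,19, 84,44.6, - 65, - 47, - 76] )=[ - 76,-73.86, - 65, - 47,  -  31, - 1,2,19, 39.8, 44.6,84]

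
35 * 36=1260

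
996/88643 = 996/88643 =0.01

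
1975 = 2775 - 800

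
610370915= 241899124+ 368471791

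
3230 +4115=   7345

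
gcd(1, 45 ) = 1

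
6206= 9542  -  3336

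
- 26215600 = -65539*400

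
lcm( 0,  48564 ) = 0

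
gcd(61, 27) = 1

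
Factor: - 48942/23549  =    -  2^1 * 3^2*2719^1*23549^( - 1 )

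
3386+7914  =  11300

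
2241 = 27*83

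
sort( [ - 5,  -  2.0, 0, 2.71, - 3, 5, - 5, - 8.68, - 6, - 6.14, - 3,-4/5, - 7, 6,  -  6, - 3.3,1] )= [ - 8.68, - 7, - 6.14, - 6, - 6, - 5,- 5, - 3.3, - 3, - 3, - 2.0, - 4/5 , 0, 1 , 2.71, 5,6 ]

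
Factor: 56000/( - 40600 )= -2^3*5^1*29^( - 1 ) = - 40/29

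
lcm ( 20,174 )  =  1740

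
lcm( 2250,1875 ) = 11250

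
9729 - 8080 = 1649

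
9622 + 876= 10498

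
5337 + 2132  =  7469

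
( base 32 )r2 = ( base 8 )1542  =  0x362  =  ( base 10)866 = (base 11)718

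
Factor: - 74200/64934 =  - 2^2*5^2*7^1*53^1 * 32467^(- 1) = - 37100/32467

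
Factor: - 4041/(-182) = 2^( - 1)*3^2*7^( - 1)*13^ ( - 1)* 449^1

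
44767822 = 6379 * 7018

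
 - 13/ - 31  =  13/31 = 0.42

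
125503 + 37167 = 162670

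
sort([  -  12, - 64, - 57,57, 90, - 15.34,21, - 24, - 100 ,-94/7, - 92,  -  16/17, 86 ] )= [ - 100, - 92,-64, - 57,-24, - 15.34, - 94/7,-12, - 16/17,21, 57,86,90 ] 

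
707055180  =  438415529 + 268639651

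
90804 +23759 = 114563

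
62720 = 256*245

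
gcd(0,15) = 15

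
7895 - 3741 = 4154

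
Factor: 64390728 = 2^3*3^1*2682947^1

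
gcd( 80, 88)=8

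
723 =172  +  551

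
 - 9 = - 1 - 8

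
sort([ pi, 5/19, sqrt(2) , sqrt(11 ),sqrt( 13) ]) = [ 5/19,  sqrt ( 2), pi, sqrt( 11 ),sqrt(13 ) ]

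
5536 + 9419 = 14955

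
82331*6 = 493986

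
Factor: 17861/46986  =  2^ ( -1 )*3^( - 1) *41^( - 1 )*53^1 * 191^( - 1) *337^1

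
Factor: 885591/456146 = 2^( - 1 )*3^2*7^1*79^( - 1)*2887^( - 1 )*14057^1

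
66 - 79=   -  13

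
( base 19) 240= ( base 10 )798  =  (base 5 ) 11143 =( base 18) 286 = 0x31E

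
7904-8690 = -786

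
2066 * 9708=20056728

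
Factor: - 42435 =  - 3^2*5^1 * 23^1*41^1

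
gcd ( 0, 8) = 8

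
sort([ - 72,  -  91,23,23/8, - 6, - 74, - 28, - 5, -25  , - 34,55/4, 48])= [-91, - 74, - 72,  -  34,-28, - 25  , - 6,-5, 23/8,55/4, 23,  48]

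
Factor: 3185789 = 83^1*131^1*293^1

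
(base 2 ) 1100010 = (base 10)98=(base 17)5d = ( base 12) 82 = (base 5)343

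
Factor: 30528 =2^6 * 3^2*53^1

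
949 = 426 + 523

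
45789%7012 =3717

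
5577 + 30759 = 36336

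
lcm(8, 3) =24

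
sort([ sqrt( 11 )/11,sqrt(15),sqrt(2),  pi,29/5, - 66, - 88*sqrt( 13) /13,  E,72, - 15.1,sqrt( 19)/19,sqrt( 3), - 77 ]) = [- 77,  -  66, - 88*sqrt( 13)/13, - 15.1, sqrt( 19)/19,  sqrt( 11)/11, sqrt( 2), sqrt( 3 ),E,pi,  sqrt( 15), 29/5, 72 ] 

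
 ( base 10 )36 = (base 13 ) 2A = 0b100100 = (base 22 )1e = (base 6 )100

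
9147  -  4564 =4583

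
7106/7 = 7106/7=1015.14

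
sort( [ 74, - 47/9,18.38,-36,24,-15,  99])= [ - 36, - 15, - 47/9 , 18.38,  24,74,99] 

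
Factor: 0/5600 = 0 = 0^1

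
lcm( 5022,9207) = 55242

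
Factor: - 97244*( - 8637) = 839896428 = 2^2 * 3^1*7^1*23^1*151^1*2879^1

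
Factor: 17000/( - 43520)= - 25/64=-2^( - 6)*5^2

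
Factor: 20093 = 71^1*283^1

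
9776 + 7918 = 17694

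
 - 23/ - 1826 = 23/1826 = 0.01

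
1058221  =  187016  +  871205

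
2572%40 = 12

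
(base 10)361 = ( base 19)100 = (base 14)1bb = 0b101101001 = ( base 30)C1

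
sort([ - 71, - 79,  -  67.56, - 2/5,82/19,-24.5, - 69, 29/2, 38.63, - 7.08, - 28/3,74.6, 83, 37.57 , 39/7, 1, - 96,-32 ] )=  [  -  96 , - 79, - 71, - 69, - 67.56, - 32, - 24.5, - 28/3, - 7.08,- 2/5,  1, 82/19, 39/7, 29/2, 37.57, 38.63,74.6,83 ]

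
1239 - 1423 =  - 184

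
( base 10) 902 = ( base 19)299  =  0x386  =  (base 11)750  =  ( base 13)545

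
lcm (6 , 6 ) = 6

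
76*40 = 3040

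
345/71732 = 345/71732 = 0.00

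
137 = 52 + 85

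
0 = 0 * 676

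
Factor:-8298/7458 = -3^1* 11^( - 1) * 113^ (  -  1 )*461^1 = - 1383/1243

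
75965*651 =49453215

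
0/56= 0 = 0.00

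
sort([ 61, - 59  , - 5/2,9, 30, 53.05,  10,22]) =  [ - 59,  -  5/2, 9, 10, 22, 30, 53.05,61] 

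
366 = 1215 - 849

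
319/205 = 1 + 114/205 = 1.56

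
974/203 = 4 + 162/203 = 4.80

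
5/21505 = 1/4301 = 0.00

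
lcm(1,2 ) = 2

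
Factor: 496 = 2^4*31^1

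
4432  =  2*2216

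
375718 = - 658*( - 571)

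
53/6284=53/6284 = 0.01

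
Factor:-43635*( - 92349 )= 3^3*5^1*31^1*331^1*2909^1 = 4029648615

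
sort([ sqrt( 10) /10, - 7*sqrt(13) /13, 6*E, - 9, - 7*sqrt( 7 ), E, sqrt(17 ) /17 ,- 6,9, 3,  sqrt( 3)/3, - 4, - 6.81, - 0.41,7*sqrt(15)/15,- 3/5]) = [-7*sqrt(7 ), - 9, - 6.81, - 6, - 4, - 7*sqrt( 13)/13, - 3/5,-0.41,  sqrt( 17) /17,sqrt(10 )/10,sqrt( 3)/3 , 7*sqrt( 15) /15,E,3,9,6*E]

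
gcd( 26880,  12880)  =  560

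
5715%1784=363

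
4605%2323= 2282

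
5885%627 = 242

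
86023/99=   86023/99= 868.92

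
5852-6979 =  - 1127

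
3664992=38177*96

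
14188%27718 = 14188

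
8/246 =4/123  =  0.03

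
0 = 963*0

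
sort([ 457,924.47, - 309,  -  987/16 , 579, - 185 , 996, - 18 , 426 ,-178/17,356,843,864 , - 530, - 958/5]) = [ - 530, - 309,-958/5, - 185, - 987/16, -18, - 178/17 , 356 , 426,457, 579,  843,  864,924.47,996 ] 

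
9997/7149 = 1+2848/7149 = 1.40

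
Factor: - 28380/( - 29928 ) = 2^( - 1)*5^1*11^1*29^( -1) = 55/58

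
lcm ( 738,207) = 16974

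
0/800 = 0 = 0.00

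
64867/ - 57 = -64867/57 =- 1138.02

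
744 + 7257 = 8001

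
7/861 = 1/123 = 0.01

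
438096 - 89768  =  348328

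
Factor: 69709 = 69709^1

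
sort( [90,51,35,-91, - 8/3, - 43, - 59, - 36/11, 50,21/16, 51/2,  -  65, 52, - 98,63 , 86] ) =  [-98, - 91, - 65 , - 59, - 43, - 36/11, - 8/3 , 21/16, 51/2, 35, 50, 51, 52,63,  86, 90 ] 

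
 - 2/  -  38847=2/38847 = 0.00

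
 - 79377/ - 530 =79377/530 = 149.77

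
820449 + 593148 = 1413597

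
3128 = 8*391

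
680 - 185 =495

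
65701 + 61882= 127583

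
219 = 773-554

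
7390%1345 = 665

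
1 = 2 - 1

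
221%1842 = 221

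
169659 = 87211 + 82448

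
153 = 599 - 446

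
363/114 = 3 + 7/38 = 3.18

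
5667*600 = 3400200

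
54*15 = 810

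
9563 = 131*73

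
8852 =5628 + 3224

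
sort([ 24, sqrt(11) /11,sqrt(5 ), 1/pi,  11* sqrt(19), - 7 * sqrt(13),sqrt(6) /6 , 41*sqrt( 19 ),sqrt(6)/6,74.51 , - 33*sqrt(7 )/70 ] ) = [ - 7*sqrt(13), - 33 * sqrt(7) /70,  sqrt ( 11)/11,  1/pi, sqrt( 6) /6,sqrt(6)/6 , sqrt( 5),24, 11*sqrt(19),74.51,41*sqrt(19) ] 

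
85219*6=511314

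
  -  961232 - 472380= - 1433612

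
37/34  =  37/34 = 1.09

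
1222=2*611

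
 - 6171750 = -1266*4875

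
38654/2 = 19327 = 19327.00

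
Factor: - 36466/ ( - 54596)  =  2^( - 1 )*13649^(-1)*18233^1  =  18233/27298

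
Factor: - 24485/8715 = -3^( - 1)*7^(-1)*59^1 = - 59/21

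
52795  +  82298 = 135093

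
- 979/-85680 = 979/85680 =0.01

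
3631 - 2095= 1536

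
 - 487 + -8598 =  - 9085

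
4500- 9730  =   - 5230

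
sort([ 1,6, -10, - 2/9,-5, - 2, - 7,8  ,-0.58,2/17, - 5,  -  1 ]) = [ - 10,-7, - 5, -5,-2,-1 ,-0.58, - 2/9,2/17,1,  6,8 ] 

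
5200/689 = 7 + 29/53 = 7.55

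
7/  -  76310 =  - 7/76310 = - 0.00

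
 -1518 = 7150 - 8668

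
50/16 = 3+ 1/8 = 3.12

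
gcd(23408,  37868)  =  4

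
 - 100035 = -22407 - 77628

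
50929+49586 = 100515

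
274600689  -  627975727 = -353375038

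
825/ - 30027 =- 275/10009  =  -0.03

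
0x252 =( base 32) ii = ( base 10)594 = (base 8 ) 1122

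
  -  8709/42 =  -208 + 9/14 = - 207.36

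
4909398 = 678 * 7241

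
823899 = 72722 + 751177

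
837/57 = 14 + 13/19 = 14.68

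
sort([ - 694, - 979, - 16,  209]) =[ - 979, - 694, - 16,  209 ] 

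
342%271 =71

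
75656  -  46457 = 29199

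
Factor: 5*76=380 = 2^2*5^1 * 19^1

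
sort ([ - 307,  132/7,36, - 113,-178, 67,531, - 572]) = [  -  572, - 307 ,-178, - 113 , 132/7,36, 67,531 ]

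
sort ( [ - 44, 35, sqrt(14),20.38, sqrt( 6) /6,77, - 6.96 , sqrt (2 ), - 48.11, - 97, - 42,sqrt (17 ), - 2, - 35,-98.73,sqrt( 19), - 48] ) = [- 98.73, - 97,-48.11, - 48, - 44, - 42,-35 , - 6.96, - 2, sqrt (6) /6,  sqrt( 2 ),sqrt ( 14),sqrt(17 ), sqrt(19 ),20.38,35,77]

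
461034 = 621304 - 160270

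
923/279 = 3 +86/279  =  3.31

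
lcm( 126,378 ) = 378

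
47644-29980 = 17664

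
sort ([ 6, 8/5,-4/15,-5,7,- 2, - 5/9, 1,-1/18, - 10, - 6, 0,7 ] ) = [ - 10, - 6,-5, - 2, - 5/9,- 4/15,-1/18, 0, 1, 8/5,6,7,7] 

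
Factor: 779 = 19^1*41^1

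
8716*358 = 3120328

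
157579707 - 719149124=-561569417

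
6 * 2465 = 14790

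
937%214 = 81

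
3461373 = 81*42733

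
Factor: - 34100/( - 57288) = 2^( -1)*3^( - 1)*5^2 * 7^( - 1) = 25/42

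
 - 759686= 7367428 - 8127114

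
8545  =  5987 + 2558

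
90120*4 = 360480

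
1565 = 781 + 784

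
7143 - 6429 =714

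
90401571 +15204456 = 105606027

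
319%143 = 33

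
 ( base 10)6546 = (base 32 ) 6CI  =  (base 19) i2a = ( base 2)1100110010010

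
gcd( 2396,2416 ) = 4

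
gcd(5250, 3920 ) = 70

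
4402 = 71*62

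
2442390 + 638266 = 3080656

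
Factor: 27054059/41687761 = 29^ ( - 1) * 197^( - 1 )*7297^( - 1 )*27054059^1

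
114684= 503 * 228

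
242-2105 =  - 1863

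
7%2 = 1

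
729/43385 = 729/43385= 0.02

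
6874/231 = 29+25/33 =29.76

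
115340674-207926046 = -92585372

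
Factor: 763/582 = 2^ ( - 1 ) *3^(  -  1 ) *7^1*97^( - 1)*109^1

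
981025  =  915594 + 65431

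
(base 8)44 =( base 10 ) 36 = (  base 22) 1e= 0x24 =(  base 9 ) 40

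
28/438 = 14/219 =0.06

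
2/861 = 2/861 = 0.00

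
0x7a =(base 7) 233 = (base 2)1111010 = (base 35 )3h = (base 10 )122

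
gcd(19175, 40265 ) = 5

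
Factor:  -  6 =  - 2^1 * 3^1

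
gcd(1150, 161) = 23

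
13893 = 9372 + 4521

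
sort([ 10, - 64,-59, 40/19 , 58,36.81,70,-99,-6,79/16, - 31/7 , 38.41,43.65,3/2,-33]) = [-99, - 64 , - 59, - 33, - 6,  -  31/7, 3/2,40/19,79/16,10,36.81,38.41, 43.65,58, 70]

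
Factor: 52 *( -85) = - 2^2 * 5^1*13^1*17^1 = - 4420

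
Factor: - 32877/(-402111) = 3^( - 1) * 13^1*53^(-1 )  =  13/159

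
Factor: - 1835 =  - 5^1*367^1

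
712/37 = 19 + 9/37 = 19.24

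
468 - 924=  - 456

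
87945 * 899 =79062555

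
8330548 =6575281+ 1755267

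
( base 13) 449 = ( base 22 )1bb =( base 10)737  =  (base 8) 1341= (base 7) 2102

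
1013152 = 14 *72368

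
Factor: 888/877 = 2^3*3^1*37^1*877^(-1 ) 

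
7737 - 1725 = 6012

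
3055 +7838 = 10893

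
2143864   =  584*3671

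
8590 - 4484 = 4106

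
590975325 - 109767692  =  481207633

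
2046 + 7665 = 9711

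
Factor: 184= 2^3*23^1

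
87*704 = 61248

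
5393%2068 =1257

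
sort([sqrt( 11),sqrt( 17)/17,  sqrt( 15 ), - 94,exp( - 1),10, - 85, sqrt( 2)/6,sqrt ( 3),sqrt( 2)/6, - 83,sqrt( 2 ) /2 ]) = [ - 94, - 85 , - 83, sqrt( 2)/6, sqrt(2)/6,  sqrt( 17)/17,exp( - 1) , sqrt( 2)/2,sqrt (3),  sqrt( 11),sqrt( 15), 10]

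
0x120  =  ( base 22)d2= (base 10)288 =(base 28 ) A8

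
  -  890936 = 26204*( - 34 ) 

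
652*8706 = 5676312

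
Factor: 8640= 2^6 * 3^3*5^1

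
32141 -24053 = 8088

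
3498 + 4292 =7790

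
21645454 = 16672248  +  4973206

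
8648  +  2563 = 11211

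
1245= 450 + 795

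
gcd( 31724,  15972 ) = 44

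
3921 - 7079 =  - 3158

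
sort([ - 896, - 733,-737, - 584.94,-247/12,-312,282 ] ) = [ - 896 , - 737, - 733, - 584.94, - 312, - 247/12,282 ] 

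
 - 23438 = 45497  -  68935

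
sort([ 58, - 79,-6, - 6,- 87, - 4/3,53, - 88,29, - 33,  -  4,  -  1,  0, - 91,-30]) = [  -  91,-88,-87, - 79, - 33, - 30,  -  6,  -  6, -4,  -  4/3,-1,0,29,53,58]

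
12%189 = 12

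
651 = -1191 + 1842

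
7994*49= 391706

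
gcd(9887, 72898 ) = 1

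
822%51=6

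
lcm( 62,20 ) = 620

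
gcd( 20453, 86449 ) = 1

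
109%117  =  109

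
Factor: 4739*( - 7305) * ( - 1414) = 48950410530=   2^1*3^1*5^1  *  7^2*101^1*487^1 *677^1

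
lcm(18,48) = 144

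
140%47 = 46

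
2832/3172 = 708/793 = 0.89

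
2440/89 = 2440/89 = 27.42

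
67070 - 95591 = -28521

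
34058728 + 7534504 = 41593232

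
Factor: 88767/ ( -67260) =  - 29589/22420 = - 2^( - 2 )*3^1*5^( - 1) * 7^1*19^ (-1 )*59^( - 1 )*1409^1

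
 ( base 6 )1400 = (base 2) 101101000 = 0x168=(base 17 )143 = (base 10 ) 360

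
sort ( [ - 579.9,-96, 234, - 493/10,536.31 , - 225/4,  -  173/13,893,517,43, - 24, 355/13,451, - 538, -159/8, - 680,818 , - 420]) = [ - 680, - 579.9,-538,- 420, - 96,-225/4, - 493/10, - 24,- 159/8, - 173/13, 355/13,43,234, 451,517,536.31,818,  893 ] 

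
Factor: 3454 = 2^1  *11^1*157^1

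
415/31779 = 415/31779 = 0.01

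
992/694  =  496/347= 1.43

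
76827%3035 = 952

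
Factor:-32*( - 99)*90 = 2^6*3^4*5^1*11^1  =  285120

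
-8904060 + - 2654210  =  -11558270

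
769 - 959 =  -190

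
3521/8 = 440 + 1/8 = 440.12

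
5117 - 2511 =2606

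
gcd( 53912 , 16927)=1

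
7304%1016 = 192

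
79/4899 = 79/4899 = 0.02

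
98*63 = 6174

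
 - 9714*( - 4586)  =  44548404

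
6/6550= 3/3275 = 0.00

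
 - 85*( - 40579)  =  3449215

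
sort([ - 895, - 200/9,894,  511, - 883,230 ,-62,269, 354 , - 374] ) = [ - 895, - 883, - 374,  -  62,  -  200/9, 230, 269, 354, 511,894]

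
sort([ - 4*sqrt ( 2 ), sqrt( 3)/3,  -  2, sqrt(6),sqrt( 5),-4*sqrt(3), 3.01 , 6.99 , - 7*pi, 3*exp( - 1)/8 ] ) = [-7*pi, - 4*sqrt(3), - 4*sqrt ( 2 ), - 2, 3*exp (-1)/8, sqrt(3) /3,sqrt(5), sqrt(6 ), 3.01 , 6.99 ] 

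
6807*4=27228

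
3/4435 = 3/4435=0.00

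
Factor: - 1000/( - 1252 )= 250/313 = 2^1*5^3*313^(-1 )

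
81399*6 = 488394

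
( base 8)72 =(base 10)58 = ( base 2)111010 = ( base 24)2a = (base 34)1o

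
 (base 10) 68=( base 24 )2k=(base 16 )44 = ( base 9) 75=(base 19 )3b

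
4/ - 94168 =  - 1+ 23541/23542=-0.00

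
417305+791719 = 1209024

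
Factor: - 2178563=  - 599^1*3637^1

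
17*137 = 2329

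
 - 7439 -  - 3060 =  - 4379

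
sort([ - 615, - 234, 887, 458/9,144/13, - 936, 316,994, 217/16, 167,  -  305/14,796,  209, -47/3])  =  [ - 936,-615,-234, - 305/14,-47/3, 144/13,217/16, 458/9, 167,209,316 , 796,887, 994]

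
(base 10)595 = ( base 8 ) 1123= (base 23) 12K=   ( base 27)M1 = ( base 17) 210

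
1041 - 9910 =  - 8869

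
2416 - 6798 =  - 4382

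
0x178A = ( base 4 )1132022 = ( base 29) 74N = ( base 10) 6026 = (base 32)5SA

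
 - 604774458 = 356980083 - 961754541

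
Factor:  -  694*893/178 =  - 309871/89 = -  19^1*47^1*89^( - 1 ) *347^1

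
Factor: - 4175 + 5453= 1278 =2^1 * 3^2*71^1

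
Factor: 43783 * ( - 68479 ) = -31^1*47^2*43783^1 = - 2998216057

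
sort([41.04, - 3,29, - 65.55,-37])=[ - 65.55,  -  37 , - 3,  29, 41.04 ]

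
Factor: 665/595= 19/17  =  17^( - 1)*19^1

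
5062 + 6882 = 11944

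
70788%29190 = 12408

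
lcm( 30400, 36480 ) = 182400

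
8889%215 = 74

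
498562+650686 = 1149248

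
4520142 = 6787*666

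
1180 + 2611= 3791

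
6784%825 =184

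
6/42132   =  1/7022 = 0.00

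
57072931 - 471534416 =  - 414461485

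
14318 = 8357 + 5961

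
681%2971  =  681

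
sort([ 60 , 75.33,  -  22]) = [-22, 60 , 75.33] 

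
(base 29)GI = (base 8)742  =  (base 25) j7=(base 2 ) 111100010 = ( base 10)482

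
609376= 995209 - 385833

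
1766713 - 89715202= - 87948489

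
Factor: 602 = 2^1*7^1*43^1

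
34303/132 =259 + 115/132 = 259.87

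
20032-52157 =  - 32125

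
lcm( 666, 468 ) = 17316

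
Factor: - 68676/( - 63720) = 2^ ( - 1)*3^( - 2)*5^(-1)*97^1 =97/90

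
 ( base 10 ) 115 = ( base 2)1110011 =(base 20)5f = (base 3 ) 11021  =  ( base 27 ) 47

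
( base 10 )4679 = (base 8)11107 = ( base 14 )19C3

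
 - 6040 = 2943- 8983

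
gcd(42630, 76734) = 8526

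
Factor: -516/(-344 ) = 3/2 = 2^( - 1)*3^1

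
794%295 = 204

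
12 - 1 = 11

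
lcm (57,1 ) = 57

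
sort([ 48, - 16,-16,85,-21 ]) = [ -21, - 16, - 16,48, 85]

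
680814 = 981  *694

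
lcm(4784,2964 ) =272688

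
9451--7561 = 17012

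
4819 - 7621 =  - 2802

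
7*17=119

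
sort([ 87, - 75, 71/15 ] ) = [-75,71/15, 87]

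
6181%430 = 161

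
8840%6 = 2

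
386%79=70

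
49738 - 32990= 16748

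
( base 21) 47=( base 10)91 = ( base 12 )77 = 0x5B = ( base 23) 3m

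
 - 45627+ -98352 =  - 143979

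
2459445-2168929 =290516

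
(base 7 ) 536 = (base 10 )272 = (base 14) 156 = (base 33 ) 88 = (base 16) 110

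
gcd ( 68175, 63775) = 25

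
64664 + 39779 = 104443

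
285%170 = 115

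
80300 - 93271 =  - 12971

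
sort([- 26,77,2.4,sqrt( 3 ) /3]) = [ - 26,sqrt( 3) /3, 2.4,77 ]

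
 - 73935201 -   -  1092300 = - 72842901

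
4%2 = 0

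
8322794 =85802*97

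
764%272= 220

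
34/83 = 34/83 = 0.41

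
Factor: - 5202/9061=  -  306/533 = - 2^1*3^2*13^(  -  1 )*17^1* 41^(  -  1 ) 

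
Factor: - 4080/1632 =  - 5/2 = - 2^ ( - 1)*5^1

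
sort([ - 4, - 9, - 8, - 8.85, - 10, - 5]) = [ - 10, - 9,  -  8.85, - 8,  -  5, - 4]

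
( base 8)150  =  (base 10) 104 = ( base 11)95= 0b1101000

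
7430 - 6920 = 510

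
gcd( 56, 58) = 2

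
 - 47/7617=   -  47/7617 = - 0.01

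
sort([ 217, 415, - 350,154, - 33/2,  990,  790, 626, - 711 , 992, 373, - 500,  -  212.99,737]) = [  -  711 , -500, - 350, - 212.99,  -  33/2,154,217, 373,  415,626,737,  790, 990,992]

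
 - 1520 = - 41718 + 40198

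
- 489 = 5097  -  5586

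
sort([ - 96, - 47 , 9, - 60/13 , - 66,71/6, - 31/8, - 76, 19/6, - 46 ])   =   [ - 96,  -  76, - 66,- 47, - 46, - 60/13 , - 31/8, 19/6, 9, 71/6] 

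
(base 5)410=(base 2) 1101001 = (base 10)105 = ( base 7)210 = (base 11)96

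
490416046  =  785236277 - 294820231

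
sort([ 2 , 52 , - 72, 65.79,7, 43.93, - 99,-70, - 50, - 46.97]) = [-99, - 72, - 70, - 50, - 46.97, 2,7,43.93, 52, 65.79 ] 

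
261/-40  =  -7 + 19/40 = - 6.53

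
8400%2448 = 1056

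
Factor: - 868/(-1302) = 2/3= 2^1*3^( - 1) 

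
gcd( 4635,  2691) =9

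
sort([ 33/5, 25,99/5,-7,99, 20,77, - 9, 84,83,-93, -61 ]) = [-93, - 61 ,-9, - 7,33/5,99/5,  20 , 25,77,  83, 84,99]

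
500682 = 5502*91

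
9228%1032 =972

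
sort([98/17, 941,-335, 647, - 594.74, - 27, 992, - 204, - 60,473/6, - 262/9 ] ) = [ - 594.74, -335, - 204, - 60, - 262/9, - 27, 98/17,473/6, 647, 941,992 ]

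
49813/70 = 49813/70=711.61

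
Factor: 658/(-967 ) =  - 2^1*  7^1* 47^1*967^(-1)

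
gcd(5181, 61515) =3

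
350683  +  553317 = 904000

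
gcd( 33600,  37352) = 56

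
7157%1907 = 1436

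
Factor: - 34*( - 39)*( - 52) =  - 68952= - 2^3* 3^1*13^2*17^1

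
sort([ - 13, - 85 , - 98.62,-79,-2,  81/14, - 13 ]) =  [ - 98.62, - 85, - 79, - 13, - 13,-2,81/14]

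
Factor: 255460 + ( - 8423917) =- 3^1*11^1*247529^1 = -8168457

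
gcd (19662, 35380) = 58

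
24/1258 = 12/629 = 0.02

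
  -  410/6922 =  - 1 + 3256/3461 = - 0.06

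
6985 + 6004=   12989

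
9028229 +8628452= 17656681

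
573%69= 21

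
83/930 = 83/930 = 0.09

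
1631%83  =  54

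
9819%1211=131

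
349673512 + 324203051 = 673876563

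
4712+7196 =11908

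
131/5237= 131/5237 = 0.03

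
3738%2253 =1485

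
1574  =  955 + 619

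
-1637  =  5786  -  7423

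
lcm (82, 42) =1722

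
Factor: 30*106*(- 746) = - 2372280 =- 2^3 * 3^1 *5^1*53^1*373^1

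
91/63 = 13/9 = 1.44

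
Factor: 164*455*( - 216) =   -  16117920 =- 2^5*3^3*5^1 * 7^1*13^1*41^1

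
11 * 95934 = 1055274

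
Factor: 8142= 2^1*3^1*23^1*59^1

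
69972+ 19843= 89815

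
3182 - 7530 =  - 4348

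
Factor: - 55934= - 2^1 * 27967^1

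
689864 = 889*776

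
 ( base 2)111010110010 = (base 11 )2910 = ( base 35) 32H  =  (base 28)4ma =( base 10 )3762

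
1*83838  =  83838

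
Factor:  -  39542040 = -2^3 * 3^3 * 5^1*19^1*41^1*47^1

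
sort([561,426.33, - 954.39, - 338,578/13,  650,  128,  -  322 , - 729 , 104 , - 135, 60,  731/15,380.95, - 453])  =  [  -  954.39, - 729, - 453, - 338, - 322, - 135, 578/13,  731/15, 60,  104,  128,380.95,  426.33,561,  650]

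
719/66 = 10 +59/66 = 10.89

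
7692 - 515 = 7177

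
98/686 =1/7 =0.14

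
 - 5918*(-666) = 3941388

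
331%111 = 109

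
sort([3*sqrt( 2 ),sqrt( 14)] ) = [sqrt(14),  3 * sqrt(2 )] 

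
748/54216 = 187/13554 = 0.01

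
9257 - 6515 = 2742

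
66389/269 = 246  +  215/269  =  246.80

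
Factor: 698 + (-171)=527 = 17^1*31^1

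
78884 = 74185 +4699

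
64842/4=32421/2=16210.50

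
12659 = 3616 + 9043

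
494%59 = 22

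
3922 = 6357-2435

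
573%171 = 60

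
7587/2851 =7587/2851 = 2.66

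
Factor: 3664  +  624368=2^6*3^1*3271^1 =628032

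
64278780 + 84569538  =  148848318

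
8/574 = 4/287 = 0.01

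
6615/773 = 8  +  431/773 = 8.56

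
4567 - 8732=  - 4165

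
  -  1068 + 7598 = 6530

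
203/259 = 29/37 = 0.78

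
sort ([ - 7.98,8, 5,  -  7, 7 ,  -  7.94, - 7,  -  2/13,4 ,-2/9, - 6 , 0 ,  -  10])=[ - 10, - 7.98,-7.94, - 7,-7, - 6,-2/9, - 2/13, 0,4,5, 7,8 ] 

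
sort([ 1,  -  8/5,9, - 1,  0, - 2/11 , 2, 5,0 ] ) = [ - 8/5, -1,-2/11,0,0, 1 , 2,  5,9]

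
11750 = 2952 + 8798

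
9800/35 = 280 = 280.00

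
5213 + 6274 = 11487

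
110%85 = 25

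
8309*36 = 299124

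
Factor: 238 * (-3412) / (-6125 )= 2^3*5^(  -  3 )*7^(- 1 ) * 17^1 * 853^1  =  116008/875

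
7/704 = 7/704 = 0.01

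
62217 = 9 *6913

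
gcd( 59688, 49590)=18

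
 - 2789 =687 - 3476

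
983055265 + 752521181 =1735576446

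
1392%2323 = 1392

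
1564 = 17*92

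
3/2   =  1 + 1/2 =1.50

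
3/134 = 3/134 = 0.02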